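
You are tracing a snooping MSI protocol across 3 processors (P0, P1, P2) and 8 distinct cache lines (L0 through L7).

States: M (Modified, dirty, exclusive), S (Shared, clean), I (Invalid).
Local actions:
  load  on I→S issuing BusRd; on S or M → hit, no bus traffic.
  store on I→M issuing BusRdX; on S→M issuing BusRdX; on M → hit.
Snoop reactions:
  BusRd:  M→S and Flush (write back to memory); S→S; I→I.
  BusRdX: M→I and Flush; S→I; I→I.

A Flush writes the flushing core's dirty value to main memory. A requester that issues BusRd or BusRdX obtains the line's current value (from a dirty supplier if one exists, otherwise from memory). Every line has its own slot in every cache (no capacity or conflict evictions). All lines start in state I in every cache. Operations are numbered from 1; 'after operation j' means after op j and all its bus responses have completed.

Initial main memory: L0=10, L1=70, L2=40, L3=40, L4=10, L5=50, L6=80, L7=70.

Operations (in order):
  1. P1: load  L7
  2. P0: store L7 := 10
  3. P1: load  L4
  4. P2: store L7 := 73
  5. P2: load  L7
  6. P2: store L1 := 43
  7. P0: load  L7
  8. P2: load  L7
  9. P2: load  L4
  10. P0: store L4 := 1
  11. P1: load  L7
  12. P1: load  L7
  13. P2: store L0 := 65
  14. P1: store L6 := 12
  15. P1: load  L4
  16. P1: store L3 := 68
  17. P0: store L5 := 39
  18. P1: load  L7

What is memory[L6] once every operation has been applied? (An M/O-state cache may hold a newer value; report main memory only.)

memory[L6] = 80

[1] P1: load  L7 | P0:I, P1:S(70), P2:I | bus: BusRd
[2] P0: store L7 := 10 | P0:M(10), P1:I, P2:I | bus: BusRdX
[3] P1: load  L4 | P0:I, P1:S(10), P2:I | bus: BusRd
[4] P2: store L7 := 73 | P0:I, P1:I, P2:M(73) | bus: BusRdX,Flush
[5] P2: load  L7 | P0:I, P1:I, P2:M(73) | bus: none
[6] P2: store L1 := 43 | P0:I, P1:I, P2:M(43) | bus: BusRdX
[7] P0: load  L7 | P0:S(73), P1:I, P2:S(73) | bus: BusRd,Flush
[8] P2: load  L7 | P0:S(73), P1:I, P2:S(73) | bus: none
[9] P2: load  L4 | P0:I, P1:S(10), P2:S(10) | bus: BusRd
[10] P0: store L4 := 1 | P0:M(1), P1:I, P2:I | bus: BusRdX
[11] P1: load  L7 | P0:S(73), P1:S(73), P2:S(73) | bus: BusRd
[12] P1: load  L7 | P0:S(73), P1:S(73), P2:S(73) | bus: none
[13] P2: store L0 := 65 | P0:I, P1:I, P2:M(65) | bus: BusRdX
[14] P1: store L6 := 12 | P0:I, P1:M(12), P2:I | bus: BusRdX
[15] P1: load  L4 | P0:S(1), P1:S(1), P2:I | bus: BusRd,Flush
[16] P1: store L3 := 68 | P0:I, P1:M(68), P2:I | bus: BusRdX
[17] P0: store L5 := 39 | P0:M(39), P1:I, P2:I | bus: BusRdX
[18] P1: load  L7 | P0:S(73), P1:S(73), P2:S(73) | bus: none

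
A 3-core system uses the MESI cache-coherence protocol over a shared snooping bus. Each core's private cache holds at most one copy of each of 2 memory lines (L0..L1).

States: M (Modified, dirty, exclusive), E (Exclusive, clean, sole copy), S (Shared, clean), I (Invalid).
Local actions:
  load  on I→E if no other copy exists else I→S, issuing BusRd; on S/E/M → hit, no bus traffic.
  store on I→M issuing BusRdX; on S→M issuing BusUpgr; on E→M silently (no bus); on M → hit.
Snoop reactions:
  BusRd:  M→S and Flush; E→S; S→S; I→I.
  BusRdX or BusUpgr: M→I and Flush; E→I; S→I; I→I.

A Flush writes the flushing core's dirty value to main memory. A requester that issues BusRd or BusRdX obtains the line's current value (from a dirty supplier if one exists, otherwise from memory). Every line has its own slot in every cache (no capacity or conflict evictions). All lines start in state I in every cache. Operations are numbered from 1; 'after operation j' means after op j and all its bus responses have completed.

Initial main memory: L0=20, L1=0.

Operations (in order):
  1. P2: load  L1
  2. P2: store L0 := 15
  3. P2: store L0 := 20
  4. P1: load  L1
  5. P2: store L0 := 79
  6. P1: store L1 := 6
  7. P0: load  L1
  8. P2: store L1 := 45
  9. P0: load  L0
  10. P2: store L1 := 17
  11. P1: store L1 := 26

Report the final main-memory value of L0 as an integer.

memory[L0] = 79

  op1 P2: load  L1 → I/I/E on L1; bus BusRd; mem=0
  op2 P2: store L0 := 15 → I/I/M on L0; bus BusRdX; mem=20
  op3 P2: store L0 := 20 → I/I/M on L0; bus (none); mem=20
  op4 P1: load  L1 → I/S/S on L1; bus BusRd; mem=0
  op5 P2: store L0 := 79 → I/I/M on L0; bus (none); mem=20
  op6 P1: store L1 := 6 → I/M/I on L1; bus BusUpgr; mem=0
  op7 P0: load  L1 → S/S/I on L1; bus BusRd Flush; mem=6
  op8 P2: store L1 := 45 → I/I/M on L1; bus BusRdX; mem=6
  op9 P0: load  L0 → S/I/S on L0; bus BusRd Flush; mem=79
  op10 P2: store L1 := 17 → I/I/M on L1; bus (none); mem=6
  op11 P1: store L1 := 26 → I/M/I on L1; bus BusRdX Flush; mem=17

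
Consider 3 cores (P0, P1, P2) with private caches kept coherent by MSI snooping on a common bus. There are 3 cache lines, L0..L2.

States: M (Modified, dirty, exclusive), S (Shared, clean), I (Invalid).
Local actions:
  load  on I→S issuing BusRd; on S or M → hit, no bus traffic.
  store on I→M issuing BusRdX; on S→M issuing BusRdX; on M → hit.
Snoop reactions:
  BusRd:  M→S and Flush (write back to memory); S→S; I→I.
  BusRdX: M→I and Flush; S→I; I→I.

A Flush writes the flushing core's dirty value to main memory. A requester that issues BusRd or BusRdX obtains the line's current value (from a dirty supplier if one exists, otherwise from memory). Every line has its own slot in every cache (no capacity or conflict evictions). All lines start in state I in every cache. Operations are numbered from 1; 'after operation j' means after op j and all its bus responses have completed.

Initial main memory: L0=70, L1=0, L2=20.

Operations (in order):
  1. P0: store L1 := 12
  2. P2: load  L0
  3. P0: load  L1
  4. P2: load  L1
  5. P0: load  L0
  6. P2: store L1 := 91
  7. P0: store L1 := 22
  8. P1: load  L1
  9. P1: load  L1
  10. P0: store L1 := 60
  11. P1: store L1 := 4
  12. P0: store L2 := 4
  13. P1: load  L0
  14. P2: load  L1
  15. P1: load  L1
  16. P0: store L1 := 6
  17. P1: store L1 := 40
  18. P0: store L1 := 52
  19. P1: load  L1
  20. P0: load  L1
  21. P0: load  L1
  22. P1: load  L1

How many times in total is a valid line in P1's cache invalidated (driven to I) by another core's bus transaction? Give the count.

step 1: P0: store L1 := 12  ⟶  MII  (L1)  txn=BusRdX  M[L1]=0
step 2: P2: load  L0  ⟶  IIS  (L0)  txn=BusRd  M[L0]=70
step 3: P0: load  L1  ⟶  MII  (L1)  txn=∅  M[L1]=0
step 4: P2: load  L1  ⟶  SIS  (L1)  txn=BusRd+Flush  M[L1]=12
step 5: P0: load  L0  ⟶  SIS  (L0)  txn=BusRd  M[L0]=70
step 6: P2: store L1 := 91  ⟶  IIM  (L1)  txn=BusRdX  M[L1]=12
step 7: P0: store L1 := 22  ⟶  MII  (L1)  txn=BusRdX+Flush  M[L1]=91
step 8: P1: load  L1  ⟶  SSI  (L1)  txn=BusRd+Flush  M[L1]=22
step 9: P1: load  L1  ⟶  SSI  (L1)  txn=∅  M[L1]=22
step 10: P0: store L1 := 60  ⟶  MII  (L1)  txn=BusRdX  M[L1]=22
step 11: P1: store L1 := 4  ⟶  IMI  (L1)  txn=BusRdX+Flush  M[L1]=60
step 12: P0: store L2 := 4  ⟶  MII  (L2)  txn=BusRdX  M[L2]=20
step 13: P1: load  L0  ⟶  SSS  (L0)  txn=BusRd  M[L0]=70
step 14: P2: load  L1  ⟶  ISS  (L1)  txn=BusRd+Flush  M[L1]=4
step 15: P1: load  L1  ⟶  ISS  (L1)  txn=∅  M[L1]=4
step 16: P0: store L1 := 6  ⟶  MII  (L1)  txn=BusRdX  M[L1]=4
step 17: P1: store L1 := 40  ⟶  IMI  (L1)  txn=BusRdX+Flush  M[L1]=6
step 18: P0: store L1 := 52  ⟶  MII  (L1)  txn=BusRdX+Flush  M[L1]=40
step 19: P1: load  L1  ⟶  SSI  (L1)  txn=BusRd+Flush  M[L1]=52
step 20: P0: load  L1  ⟶  SSI  (L1)  txn=∅  M[L1]=52
step 21: P0: load  L1  ⟶  SSI  (L1)  txn=∅  M[L1]=52
step 22: P1: load  L1  ⟶  SSI  (L1)  txn=∅  M[L1]=52

invalidations = 3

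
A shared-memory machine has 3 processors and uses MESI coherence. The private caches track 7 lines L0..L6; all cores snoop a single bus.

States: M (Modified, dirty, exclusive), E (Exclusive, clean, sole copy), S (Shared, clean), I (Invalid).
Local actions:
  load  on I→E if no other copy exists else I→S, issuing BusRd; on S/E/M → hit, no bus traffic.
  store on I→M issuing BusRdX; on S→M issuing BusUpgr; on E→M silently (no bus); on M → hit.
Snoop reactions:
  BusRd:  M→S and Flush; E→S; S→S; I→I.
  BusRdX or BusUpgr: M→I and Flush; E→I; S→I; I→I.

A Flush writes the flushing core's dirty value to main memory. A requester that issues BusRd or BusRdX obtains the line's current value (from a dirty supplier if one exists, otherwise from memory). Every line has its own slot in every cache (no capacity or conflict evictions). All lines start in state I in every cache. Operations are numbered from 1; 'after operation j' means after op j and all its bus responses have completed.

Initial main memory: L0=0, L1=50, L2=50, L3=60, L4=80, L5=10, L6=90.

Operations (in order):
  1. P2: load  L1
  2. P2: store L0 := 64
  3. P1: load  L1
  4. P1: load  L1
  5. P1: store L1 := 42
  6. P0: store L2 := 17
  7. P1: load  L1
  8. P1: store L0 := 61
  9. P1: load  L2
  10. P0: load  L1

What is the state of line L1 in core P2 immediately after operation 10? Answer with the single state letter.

state = I

step 1: P2: load  L1  ⟶  IIE  (L1)  txn=BusRd  M[L1]=50
step 2: P2: store L0 := 64  ⟶  IIM  (L0)  txn=BusRdX  M[L0]=0
step 3: P1: load  L1  ⟶  ISS  (L1)  txn=BusRd  M[L1]=50
step 4: P1: load  L1  ⟶  ISS  (L1)  txn=∅  M[L1]=50
step 5: P1: store L1 := 42  ⟶  IMI  (L1)  txn=BusUpgr  M[L1]=50
step 6: P0: store L2 := 17  ⟶  MII  (L2)  txn=BusRdX  M[L2]=50
step 7: P1: load  L1  ⟶  IMI  (L1)  txn=∅  M[L1]=50
step 8: P1: store L0 := 61  ⟶  IMI  (L0)  txn=BusRdX+Flush  M[L0]=64
step 9: P1: load  L2  ⟶  SSI  (L2)  txn=BusRd+Flush  M[L2]=17
step 10: P0: load  L1  ⟶  SSI  (L1)  txn=BusRd+Flush  M[L1]=42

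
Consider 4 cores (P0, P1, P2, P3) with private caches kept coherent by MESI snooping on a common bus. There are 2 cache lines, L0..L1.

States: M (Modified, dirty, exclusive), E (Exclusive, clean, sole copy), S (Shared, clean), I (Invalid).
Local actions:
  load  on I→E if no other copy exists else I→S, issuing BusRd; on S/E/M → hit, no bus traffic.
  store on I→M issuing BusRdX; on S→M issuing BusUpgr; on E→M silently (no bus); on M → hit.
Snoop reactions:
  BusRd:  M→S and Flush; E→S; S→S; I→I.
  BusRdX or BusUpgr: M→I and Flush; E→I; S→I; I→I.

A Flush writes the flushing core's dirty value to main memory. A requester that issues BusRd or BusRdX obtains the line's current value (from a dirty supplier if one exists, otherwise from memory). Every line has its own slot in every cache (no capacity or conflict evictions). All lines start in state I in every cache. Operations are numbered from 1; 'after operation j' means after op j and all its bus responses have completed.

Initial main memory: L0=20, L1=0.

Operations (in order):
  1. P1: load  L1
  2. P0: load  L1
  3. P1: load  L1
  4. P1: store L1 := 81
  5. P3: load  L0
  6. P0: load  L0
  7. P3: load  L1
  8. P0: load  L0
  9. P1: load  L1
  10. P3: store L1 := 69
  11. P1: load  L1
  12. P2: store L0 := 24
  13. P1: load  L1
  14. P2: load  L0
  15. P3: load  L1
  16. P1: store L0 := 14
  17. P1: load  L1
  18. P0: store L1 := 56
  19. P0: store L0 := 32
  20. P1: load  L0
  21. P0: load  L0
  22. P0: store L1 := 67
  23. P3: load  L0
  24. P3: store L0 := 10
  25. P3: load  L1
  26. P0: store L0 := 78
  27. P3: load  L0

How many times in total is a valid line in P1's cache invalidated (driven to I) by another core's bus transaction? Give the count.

  op1 P1: load  L1 → I/E/I/I on L1; bus BusRd; mem=0
  op2 P0: load  L1 → S/S/I/I on L1; bus BusRd; mem=0
  op3 P1: load  L1 → S/S/I/I on L1; bus (none); mem=0
  op4 P1: store L1 := 81 → I/M/I/I on L1; bus BusUpgr; mem=0
  op5 P3: load  L0 → I/I/I/E on L0; bus BusRd; mem=20
  op6 P0: load  L0 → S/I/I/S on L0; bus BusRd; mem=20
  op7 P3: load  L1 → I/S/I/S on L1; bus BusRd Flush; mem=81
  op8 P0: load  L0 → S/I/I/S on L0; bus (none); mem=20
  op9 P1: load  L1 → I/S/I/S on L1; bus (none); mem=81
  op10 P3: store L1 := 69 → I/I/I/M on L1; bus BusUpgr; mem=81
  op11 P1: load  L1 → I/S/I/S on L1; bus BusRd Flush; mem=69
  op12 P2: store L0 := 24 → I/I/M/I on L0; bus BusRdX; mem=20
  op13 P1: load  L1 → I/S/I/S on L1; bus (none); mem=69
  op14 P2: load  L0 → I/I/M/I on L0; bus (none); mem=20
  op15 P3: load  L1 → I/S/I/S on L1; bus (none); mem=69
  op16 P1: store L0 := 14 → I/M/I/I on L0; bus BusRdX Flush; mem=24
  op17 P1: load  L1 → I/S/I/S on L1; bus (none); mem=69
  op18 P0: store L1 := 56 → M/I/I/I on L1; bus BusRdX; mem=69
  op19 P0: store L0 := 32 → M/I/I/I on L0; bus BusRdX Flush; mem=14
  op20 P1: load  L0 → S/S/I/I on L0; bus BusRd Flush; mem=32
  op21 P0: load  L0 → S/S/I/I on L0; bus (none); mem=32
  op22 P0: store L1 := 67 → M/I/I/I on L1; bus (none); mem=69
  op23 P3: load  L0 → S/S/I/S on L0; bus BusRd; mem=32
  op24 P3: store L0 := 10 → I/I/I/M on L0; bus BusUpgr; mem=32
  op25 P3: load  L1 → S/I/I/S on L1; bus BusRd Flush; mem=67
  op26 P0: store L0 := 78 → M/I/I/I on L0; bus BusRdX Flush; mem=10
  op27 P3: load  L0 → S/I/I/S on L0; bus BusRd Flush; mem=78

invalidations = 4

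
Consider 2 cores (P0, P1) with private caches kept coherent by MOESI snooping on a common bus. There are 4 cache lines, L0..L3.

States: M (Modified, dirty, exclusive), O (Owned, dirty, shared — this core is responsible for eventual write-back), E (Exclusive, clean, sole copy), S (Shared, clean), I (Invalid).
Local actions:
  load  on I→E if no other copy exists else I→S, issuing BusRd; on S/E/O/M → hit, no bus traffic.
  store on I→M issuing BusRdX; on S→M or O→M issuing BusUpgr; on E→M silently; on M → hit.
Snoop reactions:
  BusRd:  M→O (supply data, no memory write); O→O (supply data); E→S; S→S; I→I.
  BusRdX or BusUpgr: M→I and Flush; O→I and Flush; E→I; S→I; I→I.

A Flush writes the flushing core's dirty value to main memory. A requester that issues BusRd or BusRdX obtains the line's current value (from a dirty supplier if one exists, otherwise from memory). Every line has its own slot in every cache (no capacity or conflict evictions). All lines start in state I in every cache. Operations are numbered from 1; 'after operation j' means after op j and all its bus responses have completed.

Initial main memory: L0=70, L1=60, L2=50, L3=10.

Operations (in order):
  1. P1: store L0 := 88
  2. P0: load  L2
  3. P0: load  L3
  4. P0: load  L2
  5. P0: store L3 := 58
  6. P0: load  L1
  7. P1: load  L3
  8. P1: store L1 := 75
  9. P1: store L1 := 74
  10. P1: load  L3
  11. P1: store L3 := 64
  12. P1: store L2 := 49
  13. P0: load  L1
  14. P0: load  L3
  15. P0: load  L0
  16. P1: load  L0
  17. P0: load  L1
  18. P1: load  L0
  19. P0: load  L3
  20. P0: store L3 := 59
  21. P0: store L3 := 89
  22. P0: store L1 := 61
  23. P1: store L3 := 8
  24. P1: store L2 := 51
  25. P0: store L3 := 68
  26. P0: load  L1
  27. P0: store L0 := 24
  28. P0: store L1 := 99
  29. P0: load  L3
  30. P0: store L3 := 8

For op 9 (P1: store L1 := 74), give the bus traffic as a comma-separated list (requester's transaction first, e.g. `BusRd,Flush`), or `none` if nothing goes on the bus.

bus = none

  op1 P1: store L0 := 88 → I/M on L0; bus BusRdX; mem=70
  op2 P0: load  L2 → E/I on L2; bus BusRd; mem=50
  op3 P0: load  L3 → E/I on L3; bus BusRd; mem=10
  op4 P0: load  L2 → E/I on L2; bus (none); mem=50
  op5 P0: store L3 := 58 → M/I on L3; bus (none); mem=10
  op6 P0: load  L1 → E/I on L1; bus BusRd; mem=60
  op7 P1: load  L3 → O/S on L3; bus BusRd; mem=10
  op8 P1: store L1 := 75 → I/M on L1; bus BusRdX; mem=60
  op9 P1: store L1 := 74 → I/M on L1; bus (none); mem=60
  op10 P1: load  L3 → O/S on L3; bus (none); mem=10
  op11 P1: store L3 := 64 → I/M on L3; bus BusUpgr Flush; mem=58
  op12 P1: store L2 := 49 → I/M on L2; bus BusRdX; mem=50
  op13 P0: load  L1 → S/O on L1; bus BusRd; mem=60
  op14 P0: load  L3 → S/O on L3; bus BusRd; mem=58
  op15 P0: load  L0 → S/O on L0; bus BusRd; mem=70
  op16 P1: load  L0 → S/O on L0; bus (none); mem=70
  op17 P0: load  L1 → S/O on L1; bus (none); mem=60
  op18 P1: load  L0 → S/O on L0; bus (none); mem=70
  op19 P0: load  L3 → S/O on L3; bus (none); mem=58
  op20 P0: store L3 := 59 → M/I on L3; bus BusUpgr Flush; mem=64
  op21 P0: store L3 := 89 → M/I on L3; bus (none); mem=64
  op22 P0: store L1 := 61 → M/I on L1; bus BusUpgr Flush; mem=74
  op23 P1: store L3 := 8 → I/M on L3; bus BusRdX Flush; mem=89
  op24 P1: store L2 := 51 → I/M on L2; bus (none); mem=50
  op25 P0: store L3 := 68 → M/I on L3; bus BusRdX Flush; mem=8
  op26 P0: load  L1 → M/I on L1; bus (none); mem=74
  op27 P0: store L0 := 24 → M/I on L0; bus BusUpgr Flush; mem=88
  op28 P0: store L1 := 99 → M/I on L1; bus (none); mem=74
  op29 P0: load  L3 → M/I on L3; bus (none); mem=8
  op30 P0: store L3 := 8 → M/I on L3; bus (none); mem=8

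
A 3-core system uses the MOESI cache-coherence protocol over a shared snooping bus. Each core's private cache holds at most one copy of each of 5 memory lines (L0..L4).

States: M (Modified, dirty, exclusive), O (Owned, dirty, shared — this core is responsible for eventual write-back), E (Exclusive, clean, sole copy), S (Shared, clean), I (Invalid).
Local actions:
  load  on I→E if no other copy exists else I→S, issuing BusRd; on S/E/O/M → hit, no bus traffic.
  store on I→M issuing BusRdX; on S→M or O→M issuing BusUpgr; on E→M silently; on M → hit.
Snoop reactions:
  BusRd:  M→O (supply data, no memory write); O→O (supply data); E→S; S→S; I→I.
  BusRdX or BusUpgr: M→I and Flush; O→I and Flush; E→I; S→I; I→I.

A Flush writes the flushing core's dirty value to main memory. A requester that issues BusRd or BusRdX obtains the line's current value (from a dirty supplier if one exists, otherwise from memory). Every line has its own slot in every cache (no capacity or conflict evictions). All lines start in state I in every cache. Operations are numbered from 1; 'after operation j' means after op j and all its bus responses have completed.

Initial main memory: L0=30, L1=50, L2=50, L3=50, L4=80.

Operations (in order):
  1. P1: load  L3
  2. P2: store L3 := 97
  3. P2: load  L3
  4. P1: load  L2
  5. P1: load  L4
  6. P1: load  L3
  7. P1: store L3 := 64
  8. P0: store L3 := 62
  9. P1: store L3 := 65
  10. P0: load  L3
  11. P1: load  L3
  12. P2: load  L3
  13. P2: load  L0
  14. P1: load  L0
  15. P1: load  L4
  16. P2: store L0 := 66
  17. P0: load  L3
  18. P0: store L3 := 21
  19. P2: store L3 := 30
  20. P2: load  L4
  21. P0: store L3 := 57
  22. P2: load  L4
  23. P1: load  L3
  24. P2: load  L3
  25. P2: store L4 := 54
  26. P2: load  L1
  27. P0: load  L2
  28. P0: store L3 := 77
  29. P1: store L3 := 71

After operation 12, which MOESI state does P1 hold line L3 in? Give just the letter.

state = O

step 1: P1: load  L3  ⟶  IEI  (L3)  txn=BusRd  M[L3]=50
step 2: P2: store L3 := 97  ⟶  IIM  (L3)  txn=BusRdX  M[L3]=50
step 3: P2: load  L3  ⟶  IIM  (L3)  txn=∅  M[L3]=50
step 4: P1: load  L2  ⟶  IEI  (L2)  txn=BusRd  M[L2]=50
step 5: P1: load  L4  ⟶  IEI  (L4)  txn=BusRd  M[L4]=80
step 6: P1: load  L3  ⟶  ISO  (L3)  txn=BusRd  M[L3]=50
step 7: P1: store L3 := 64  ⟶  IMI  (L3)  txn=BusUpgr+Flush  M[L3]=97
step 8: P0: store L3 := 62  ⟶  MII  (L3)  txn=BusRdX+Flush  M[L3]=64
step 9: P1: store L3 := 65  ⟶  IMI  (L3)  txn=BusRdX+Flush  M[L3]=62
step 10: P0: load  L3  ⟶  SOI  (L3)  txn=BusRd  M[L3]=62
step 11: P1: load  L3  ⟶  SOI  (L3)  txn=∅  M[L3]=62
step 12: P2: load  L3  ⟶  SOS  (L3)  txn=BusRd  M[L3]=62
step 13: P2: load  L0  ⟶  IIE  (L0)  txn=BusRd  M[L0]=30
step 14: P1: load  L0  ⟶  ISS  (L0)  txn=BusRd  M[L0]=30
step 15: P1: load  L4  ⟶  IEI  (L4)  txn=∅  M[L4]=80
step 16: P2: store L0 := 66  ⟶  IIM  (L0)  txn=BusUpgr  M[L0]=30
step 17: P0: load  L3  ⟶  SOS  (L3)  txn=∅  M[L3]=62
step 18: P0: store L3 := 21  ⟶  MII  (L3)  txn=BusUpgr+Flush  M[L3]=65
step 19: P2: store L3 := 30  ⟶  IIM  (L3)  txn=BusRdX+Flush  M[L3]=21
step 20: P2: load  L4  ⟶  ISS  (L4)  txn=BusRd  M[L4]=80
step 21: P0: store L3 := 57  ⟶  MII  (L3)  txn=BusRdX+Flush  M[L3]=30
step 22: P2: load  L4  ⟶  ISS  (L4)  txn=∅  M[L4]=80
step 23: P1: load  L3  ⟶  OSI  (L3)  txn=BusRd  M[L3]=30
step 24: P2: load  L3  ⟶  OSS  (L3)  txn=BusRd  M[L3]=30
step 25: P2: store L4 := 54  ⟶  IIM  (L4)  txn=BusUpgr  M[L4]=80
step 26: P2: load  L1  ⟶  IIE  (L1)  txn=BusRd  M[L1]=50
step 27: P0: load  L2  ⟶  SSI  (L2)  txn=BusRd  M[L2]=50
step 28: P0: store L3 := 77  ⟶  MII  (L3)  txn=BusUpgr  M[L3]=30
step 29: P1: store L3 := 71  ⟶  IMI  (L3)  txn=BusRdX+Flush  M[L3]=77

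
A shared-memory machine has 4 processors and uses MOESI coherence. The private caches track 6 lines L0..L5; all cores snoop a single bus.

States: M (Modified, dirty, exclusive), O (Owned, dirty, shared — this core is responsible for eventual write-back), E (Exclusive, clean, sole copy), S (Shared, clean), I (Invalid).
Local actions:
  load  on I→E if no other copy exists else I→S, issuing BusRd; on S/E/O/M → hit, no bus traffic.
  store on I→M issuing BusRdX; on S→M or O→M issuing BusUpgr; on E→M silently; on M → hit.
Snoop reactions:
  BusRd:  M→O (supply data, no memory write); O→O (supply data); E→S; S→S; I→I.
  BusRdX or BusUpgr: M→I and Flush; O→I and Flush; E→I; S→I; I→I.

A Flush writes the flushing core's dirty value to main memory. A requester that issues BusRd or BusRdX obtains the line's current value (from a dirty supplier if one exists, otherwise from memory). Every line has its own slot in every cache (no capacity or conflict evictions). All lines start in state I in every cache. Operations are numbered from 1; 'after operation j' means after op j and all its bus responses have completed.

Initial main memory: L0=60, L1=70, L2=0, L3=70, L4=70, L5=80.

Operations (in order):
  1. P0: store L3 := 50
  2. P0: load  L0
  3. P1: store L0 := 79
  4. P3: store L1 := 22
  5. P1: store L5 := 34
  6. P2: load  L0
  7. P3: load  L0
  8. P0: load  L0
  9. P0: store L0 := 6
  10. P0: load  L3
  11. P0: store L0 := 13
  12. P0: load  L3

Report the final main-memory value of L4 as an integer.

1. P0: store L3 := 50  bus=[BusRdX]  L3: P0=M P1=I P2=I P3=I  mem[L3]=70
2. P0: load  L0  bus=[BusRd]  L0: P0=E P1=I P2=I P3=I  mem[L0]=60
3. P1: store L0 := 79  bus=[BusRdX]  L0: P0=I P1=M P2=I P3=I  mem[L0]=60
4. P3: store L1 := 22  bus=[BusRdX]  L1: P0=I P1=I P2=I P3=M  mem[L1]=70
5. P1: store L5 := 34  bus=[BusRdX]  L5: P0=I P1=M P2=I P3=I  mem[L5]=80
6. P2: load  L0  bus=[BusRd]  L0: P0=I P1=O P2=S P3=I  mem[L0]=60
7. P3: load  L0  bus=[BusRd]  L0: P0=I P1=O P2=S P3=S  mem[L0]=60
8. P0: load  L0  bus=[BusRd]  L0: P0=S P1=O P2=S P3=S  mem[L0]=60
9. P0: store L0 := 6  bus=[BusUpgr,Flush]  L0: P0=M P1=I P2=I P3=I  mem[L0]=79
10. P0: load  L3  bus=[-]  L3: P0=M P1=I P2=I P3=I  mem[L3]=70
11. P0: store L0 := 13  bus=[-]  L0: P0=M P1=I P2=I P3=I  mem[L0]=79
12. P0: load  L3  bus=[-]  L3: P0=M P1=I P2=I P3=I  mem[L3]=70

memory[L4] = 70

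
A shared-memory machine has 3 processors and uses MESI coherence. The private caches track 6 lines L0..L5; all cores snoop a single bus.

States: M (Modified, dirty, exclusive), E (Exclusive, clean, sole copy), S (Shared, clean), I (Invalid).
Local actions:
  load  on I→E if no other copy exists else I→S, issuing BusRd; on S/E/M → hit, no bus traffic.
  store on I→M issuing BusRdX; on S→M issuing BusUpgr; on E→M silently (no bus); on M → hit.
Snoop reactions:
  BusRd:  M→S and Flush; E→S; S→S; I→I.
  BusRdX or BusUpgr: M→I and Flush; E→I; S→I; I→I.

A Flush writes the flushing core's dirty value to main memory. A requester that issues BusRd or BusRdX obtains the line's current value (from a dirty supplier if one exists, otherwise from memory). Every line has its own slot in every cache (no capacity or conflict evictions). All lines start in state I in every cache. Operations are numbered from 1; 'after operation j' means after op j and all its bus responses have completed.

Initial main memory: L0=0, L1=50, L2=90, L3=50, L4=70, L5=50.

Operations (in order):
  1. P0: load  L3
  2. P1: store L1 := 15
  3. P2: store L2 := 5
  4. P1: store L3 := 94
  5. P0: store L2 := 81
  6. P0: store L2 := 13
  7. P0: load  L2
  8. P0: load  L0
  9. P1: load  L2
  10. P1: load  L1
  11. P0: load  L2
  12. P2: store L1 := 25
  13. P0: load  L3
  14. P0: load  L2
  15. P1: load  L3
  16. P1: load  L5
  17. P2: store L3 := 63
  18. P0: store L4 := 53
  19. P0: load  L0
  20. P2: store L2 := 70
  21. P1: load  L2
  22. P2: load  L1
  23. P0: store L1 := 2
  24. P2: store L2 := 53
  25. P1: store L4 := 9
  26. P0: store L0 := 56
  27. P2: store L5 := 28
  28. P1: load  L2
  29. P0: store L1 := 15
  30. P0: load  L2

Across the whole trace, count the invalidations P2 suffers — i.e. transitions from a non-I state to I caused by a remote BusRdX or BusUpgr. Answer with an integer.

step 1: P0: load  L3  ⟶  EII  (L3)  txn=BusRd  M[L3]=50
step 2: P1: store L1 := 15  ⟶  IMI  (L1)  txn=BusRdX  M[L1]=50
step 3: P2: store L2 := 5  ⟶  IIM  (L2)  txn=BusRdX  M[L2]=90
step 4: P1: store L3 := 94  ⟶  IMI  (L3)  txn=BusRdX  M[L3]=50
step 5: P0: store L2 := 81  ⟶  MII  (L2)  txn=BusRdX+Flush  M[L2]=5
step 6: P0: store L2 := 13  ⟶  MII  (L2)  txn=∅  M[L2]=5
step 7: P0: load  L2  ⟶  MII  (L2)  txn=∅  M[L2]=5
step 8: P0: load  L0  ⟶  EII  (L0)  txn=BusRd  M[L0]=0
step 9: P1: load  L2  ⟶  SSI  (L2)  txn=BusRd+Flush  M[L2]=13
step 10: P1: load  L1  ⟶  IMI  (L1)  txn=∅  M[L1]=50
step 11: P0: load  L2  ⟶  SSI  (L2)  txn=∅  M[L2]=13
step 12: P2: store L1 := 25  ⟶  IIM  (L1)  txn=BusRdX+Flush  M[L1]=15
step 13: P0: load  L3  ⟶  SSI  (L3)  txn=BusRd+Flush  M[L3]=94
step 14: P0: load  L2  ⟶  SSI  (L2)  txn=∅  M[L2]=13
step 15: P1: load  L3  ⟶  SSI  (L3)  txn=∅  M[L3]=94
step 16: P1: load  L5  ⟶  IEI  (L5)  txn=BusRd  M[L5]=50
step 17: P2: store L3 := 63  ⟶  IIM  (L3)  txn=BusRdX  M[L3]=94
step 18: P0: store L4 := 53  ⟶  MII  (L4)  txn=BusRdX  M[L4]=70
step 19: P0: load  L0  ⟶  EII  (L0)  txn=∅  M[L0]=0
step 20: P2: store L2 := 70  ⟶  IIM  (L2)  txn=BusRdX  M[L2]=13
step 21: P1: load  L2  ⟶  ISS  (L2)  txn=BusRd+Flush  M[L2]=70
step 22: P2: load  L1  ⟶  IIM  (L1)  txn=∅  M[L1]=15
step 23: P0: store L1 := 2  ⟶  MII  (L1)  txn=BusRdX+Flush  M[L1]=25
step 24: P2: store L2 := 53  ⟶  IIM  (L2)  txn=BusUpgr  M[L2]=70
step 25: P1: store L4 := 9  ⟶  IMI  (L4)  txn=BusRdX+Flush  M[L4]=53
step 26: P0: store L0 := 56  ⟶  MII  (L0)  txn=∅  M[L0]=0
step 27: P2: store L5 := 28  ⟶  IIM  (L5)  txn=BusRdX  M[L5]=50
step 28: P1: load  L2  ⟶  ISS  (L2)  txn=BusRd+Flush  M[L2]=53
step 29: P0: store L1 := 15  ⟶  MII  (L1)  txn=∅  M[L1]=25
step 30: P0: load  L2  ⟶  SSS  (L2)  txn=BusRd  M[L2]=53

invalidations = 2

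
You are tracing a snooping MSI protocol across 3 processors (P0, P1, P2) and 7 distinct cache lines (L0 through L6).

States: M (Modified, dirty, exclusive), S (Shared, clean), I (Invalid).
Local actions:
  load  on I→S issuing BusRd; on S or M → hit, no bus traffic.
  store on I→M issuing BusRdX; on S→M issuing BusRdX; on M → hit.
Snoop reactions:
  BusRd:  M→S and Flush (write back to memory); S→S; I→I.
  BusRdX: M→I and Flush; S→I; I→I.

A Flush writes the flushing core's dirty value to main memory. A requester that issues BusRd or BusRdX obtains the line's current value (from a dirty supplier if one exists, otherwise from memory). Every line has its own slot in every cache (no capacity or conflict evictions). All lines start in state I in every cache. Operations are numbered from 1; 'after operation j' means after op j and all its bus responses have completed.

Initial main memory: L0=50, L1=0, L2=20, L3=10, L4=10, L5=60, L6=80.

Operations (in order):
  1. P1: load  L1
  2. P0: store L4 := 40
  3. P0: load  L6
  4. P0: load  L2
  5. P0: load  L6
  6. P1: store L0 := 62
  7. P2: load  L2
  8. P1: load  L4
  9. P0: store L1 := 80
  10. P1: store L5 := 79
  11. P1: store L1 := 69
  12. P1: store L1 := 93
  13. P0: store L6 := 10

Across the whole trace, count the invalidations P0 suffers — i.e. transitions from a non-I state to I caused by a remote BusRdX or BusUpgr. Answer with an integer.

invalidations = 1

step 1: P1: load  L1  ⟶  ISI  (L1)  txn=BusRd  M[L1]=0
step 2: P0: store L4 := 40  ⟶  MII  (L4)  txn=BusRdX  M[L4]=10
step 3: P0: load  L6  ⟶  SII  (L6)  txn=BusRd  M[L6]=80
step 4: P0: load  L2  ⟶  SII  (L2)  txn=BusRd  M[L2]=20
step 5: P0: load  L6  ⟶  SII  (L6)  txn=∅  M[L6]=80
step 6: P1: store L0 := 62  ⟶  IMI  (L0)  txn=BusRdX  M[L0]=50
step 7: P2: load  L2  ⟶  SIS  (L2)  txn=BusRd  M[L2]=20
step 8: P1: load  L4  ⟶  SSI  (L4)  txn=BusRd+Flush  M[L4]=40
step 9: P0: store L1 := 80  ⟶  MII  (L1)  txn=BusRdX  M[L1]=0
step 10: P1: store L5 := 79  ⟶  IMI  (L5)  txn=BusRdX  M[L5]=60
step 11: P1: store L1 := 69  ⟶  IMI  (L1)  txn=BusRdX+Flush  M[L1]=80
step 12: P1: store L1 := 93  ⟶  IMI  (L1)  txn=∅  M[L1]=80
step 13: P0: store L6 := 10  ⟶  MII  (L6)  txn=BusRdX  M[L6]=80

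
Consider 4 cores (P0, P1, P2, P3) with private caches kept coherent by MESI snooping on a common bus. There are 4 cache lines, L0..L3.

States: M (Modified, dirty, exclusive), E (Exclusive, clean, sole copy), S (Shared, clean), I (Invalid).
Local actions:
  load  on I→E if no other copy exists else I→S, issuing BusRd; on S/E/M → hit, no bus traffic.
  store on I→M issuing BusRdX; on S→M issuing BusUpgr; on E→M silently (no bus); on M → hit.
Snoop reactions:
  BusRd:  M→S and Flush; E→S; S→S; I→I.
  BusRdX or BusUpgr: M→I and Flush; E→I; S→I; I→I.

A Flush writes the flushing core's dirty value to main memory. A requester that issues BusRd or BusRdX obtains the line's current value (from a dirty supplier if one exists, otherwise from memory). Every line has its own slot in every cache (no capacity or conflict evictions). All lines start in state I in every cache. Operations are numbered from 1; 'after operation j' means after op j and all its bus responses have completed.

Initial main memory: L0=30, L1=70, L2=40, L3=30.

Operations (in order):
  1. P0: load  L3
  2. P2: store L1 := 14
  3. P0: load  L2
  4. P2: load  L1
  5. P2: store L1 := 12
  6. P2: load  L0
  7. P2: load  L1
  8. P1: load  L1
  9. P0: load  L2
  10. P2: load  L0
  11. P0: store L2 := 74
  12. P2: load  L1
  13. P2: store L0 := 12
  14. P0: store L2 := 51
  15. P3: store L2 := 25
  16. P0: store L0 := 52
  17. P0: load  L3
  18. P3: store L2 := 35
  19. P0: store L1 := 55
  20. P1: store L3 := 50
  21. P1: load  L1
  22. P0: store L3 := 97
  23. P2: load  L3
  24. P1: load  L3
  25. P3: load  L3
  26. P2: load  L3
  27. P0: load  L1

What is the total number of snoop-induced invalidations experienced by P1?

invalidations = 2

  op1 P0: load  L3 → E/I/I/I on L3; bus BusRd; mem=30
  op2 P2: store L1 := 14 → I/I/M/I on L1; bus BusRdX; mem=70
  op3 P0: load  L2 → E/I/I/I on L2; bus BusRd; mem=40
  op4 P2: load  L1 → I/I/M/I on L1; bus (none); mem=70
  op5 P2: store L1 := 12 → I/I/M/I on L1; bus (none); mem=70
  op6 P2: load  L0 → I/I/E/I on L0; bus BusRd; mem=30
  op7 P2: load  L1 → I/I/M/I on L1; bus (none); mem=70
  op8 P1: load  L1 → I/S/S/I on L1; bus BusRd Flush; mem=12
  op9 P0: load  L2 → E/I/I/I on L2; bus (none); mem=40
  op10 P2: load  L0 → I/I/E/I on L0; bus (none); mem=30
  op11 P0: store L2 := 74 → M/I/I/I on L2; bus (none); mem=40
  op12 P2: load  L1 → I/S/S/I on L1; bus (none); mem=12
  op13 P2: store L0 := 12 → I/I/M/I on L0; bus (none); mem=30
  op14 P0: store L2 := 51 → M/I/I/I on L2; bus (none); mem=40
  op15 P3: store L2 := 25 → I/I/I/M on L2; bus BusRdX Flush; mem=51
  op16 P0: store L0 := 52 → M/I/I/I on L0; bus BusRdX Flush; mem=12
  op17 P0: load  L3 → E/I/I/I on L3; bus (none); mem=30
  op18 P3: store L2 := 35 → I/I/I/M on L2; bus (none); mem=51
  op19 P0: store L1 := 55 → M/I/I/I on L1; bus BusRdX; mem=12
  op20 P1: store L3 := 50 → I/M/I/I on L3; bus BusRdX; mem=30
  op21 P1: load  L1 → S/S/I/I on L1; bus BusRd Flush; mem=55
  op22 P0: store L3 := 97 → M/I/I/I on L3; bus BusRdX Flush; mem=50
  op23 P2: load  L3 → S/I/S/I on L3; bus BusRd Flush; mem=97
  op24 P1: load  L3 → S/S/S/I on L3; bus BusRd; mem=97
  op25 P3: load  L3 → S/S/S/S on L3; bus BusRd; mem=97
  op26 P2: load  L3 → S/S/S/S on L3; bus (none); mem=97
  op27 P0: load  L1 → S/S/I/I on L1; bus (none); mem=55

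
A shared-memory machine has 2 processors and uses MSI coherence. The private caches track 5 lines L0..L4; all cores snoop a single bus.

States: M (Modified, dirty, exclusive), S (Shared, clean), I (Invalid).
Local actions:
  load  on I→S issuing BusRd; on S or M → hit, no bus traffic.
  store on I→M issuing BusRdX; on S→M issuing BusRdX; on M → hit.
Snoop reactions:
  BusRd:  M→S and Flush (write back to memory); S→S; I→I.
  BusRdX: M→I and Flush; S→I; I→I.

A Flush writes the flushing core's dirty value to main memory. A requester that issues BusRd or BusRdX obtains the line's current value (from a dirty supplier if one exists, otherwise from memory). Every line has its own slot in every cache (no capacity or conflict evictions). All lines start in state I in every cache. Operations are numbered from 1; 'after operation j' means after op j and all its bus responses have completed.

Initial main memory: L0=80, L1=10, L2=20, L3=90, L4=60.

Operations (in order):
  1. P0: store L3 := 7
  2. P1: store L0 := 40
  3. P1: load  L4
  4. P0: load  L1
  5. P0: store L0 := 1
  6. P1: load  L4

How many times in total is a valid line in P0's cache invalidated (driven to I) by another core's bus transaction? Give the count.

[1] P0: store L3 := 7 | P0:M(7), P1:I | bus: BusRdX
[2] P1: store L0 := 40 | P0:I, P1:M(40) | bus: BusRdX
[3] P1: load  L4 | P0:I, P1:S(60) | bus: BusRd
[4] P0: load  L1 | P0:S(10), P1:I | bus: BusRd
[5] P0: store L0 := 1 | P0:M(1), P1:I | bus: BusRdX,Flush
[6] P1: load  L4 | P0:I, P1:S(60) | bus: none

invalidations = 0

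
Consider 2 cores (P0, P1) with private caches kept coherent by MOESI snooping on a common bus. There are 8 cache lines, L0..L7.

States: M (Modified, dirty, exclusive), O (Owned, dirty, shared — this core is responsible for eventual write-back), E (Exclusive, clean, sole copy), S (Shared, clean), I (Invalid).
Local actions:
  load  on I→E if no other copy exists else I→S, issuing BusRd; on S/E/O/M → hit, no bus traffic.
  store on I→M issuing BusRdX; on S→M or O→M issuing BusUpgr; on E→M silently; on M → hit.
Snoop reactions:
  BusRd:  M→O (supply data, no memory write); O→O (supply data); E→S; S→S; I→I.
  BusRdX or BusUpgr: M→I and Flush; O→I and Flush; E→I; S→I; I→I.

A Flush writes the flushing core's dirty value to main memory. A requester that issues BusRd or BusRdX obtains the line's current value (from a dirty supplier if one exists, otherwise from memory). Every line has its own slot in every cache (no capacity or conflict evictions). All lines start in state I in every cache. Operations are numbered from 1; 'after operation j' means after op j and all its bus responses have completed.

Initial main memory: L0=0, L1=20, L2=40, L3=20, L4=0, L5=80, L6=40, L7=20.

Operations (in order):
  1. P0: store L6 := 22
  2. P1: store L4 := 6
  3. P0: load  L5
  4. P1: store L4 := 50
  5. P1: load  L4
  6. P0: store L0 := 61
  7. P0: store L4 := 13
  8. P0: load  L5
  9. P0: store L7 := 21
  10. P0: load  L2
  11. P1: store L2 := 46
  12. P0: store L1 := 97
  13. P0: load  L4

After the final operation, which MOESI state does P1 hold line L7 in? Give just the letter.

[1] P0: store L6 := 22 | P0:M(22), P1:I | bus: BusRdX
[2] P1: store L4 := 6 | P0:I, P1:M(6) | bus: BusRdX
[3] P0: load  L5 | P0:E(80), P1:I | bus: BusRd
[4] P1: store L4 := 50 | P0:I, P1:M(50) | bus: none
[5] P1: load  L4 | P0:I, P1:M(50) | bus: none
[6] P0: store L0 := 61 | P0:M(61), P1:I | bus: BusRdX
[7] P0: store L4 := 13 | P0:M(13), P1:I | bus: BusRdX,Flush
[8] P0: load  L5 | P0:E(80), P1:I | bus: none
[9] P0: store L7 := 21 | P0:M(21), P1:I | bus: BusRdX
[10] P0: load  L2 | P0:E(40), P1:I | bus: BusRd
[11] P1: store L2 := 46 | P0:I, P1:M(46) | bus: BusRdX
[12] P0: store L1 := 97 | P0:M(97), P1:I | bus: BusRdX
[13] P0: load  L4 | P0:M(13), P1:I | bus: none

state = I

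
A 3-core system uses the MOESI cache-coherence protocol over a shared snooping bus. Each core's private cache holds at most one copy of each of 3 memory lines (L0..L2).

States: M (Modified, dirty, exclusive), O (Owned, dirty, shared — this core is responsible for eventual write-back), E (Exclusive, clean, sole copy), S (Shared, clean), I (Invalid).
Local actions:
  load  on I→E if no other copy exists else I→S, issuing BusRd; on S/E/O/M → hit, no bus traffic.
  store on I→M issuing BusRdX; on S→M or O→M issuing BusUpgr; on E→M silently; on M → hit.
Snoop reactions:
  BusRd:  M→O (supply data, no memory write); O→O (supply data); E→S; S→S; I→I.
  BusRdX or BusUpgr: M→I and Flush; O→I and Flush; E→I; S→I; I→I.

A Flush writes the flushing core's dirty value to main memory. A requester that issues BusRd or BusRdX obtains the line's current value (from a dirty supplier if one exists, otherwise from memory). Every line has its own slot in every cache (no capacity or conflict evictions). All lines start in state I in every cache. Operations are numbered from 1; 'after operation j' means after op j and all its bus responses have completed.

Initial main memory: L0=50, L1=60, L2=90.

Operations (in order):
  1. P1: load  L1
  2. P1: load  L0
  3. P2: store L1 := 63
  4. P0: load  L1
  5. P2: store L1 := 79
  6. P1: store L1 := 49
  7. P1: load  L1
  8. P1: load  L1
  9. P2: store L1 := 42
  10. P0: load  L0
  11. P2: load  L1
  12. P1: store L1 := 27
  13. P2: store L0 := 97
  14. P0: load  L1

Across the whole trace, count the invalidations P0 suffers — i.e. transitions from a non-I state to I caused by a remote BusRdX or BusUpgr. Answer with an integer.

  op1 P1: load  L1 → I/E/I on L1; bus BusRd; mem=60
  op2 P1: load  L0 → I/E/I on L0; bus BusRd; mem=50
  op3 P2: store L1 := 63 → I/I/M on L1; bus BusRdX; mem=60
  op4 P0: load  L1 → S/I/O on L1; bus BusRd; mem=60
  op5 P2: store L1 := 79 → I/I/M on L1; bus BusUpgr; mem=60
  op6 P1: store L1 := 49 → I/M/I on L1; bus BusRdX Flush; mem=79
  op7 P1: load  L1 → I/M/I on L1; bus (none); mem=79
  op8 P1: load  L1 → I/M/I on L1; bus (none); mem=79
  op9 P2: store L1 := 42 → I/I/M on L1; bus BusRdX Flush; mem=49
  op10 P0: load  L0 → S/S/I on L0; bus BusRd; mem=50
  op11 P2: load  L1 → I/I/M on L1; bus (none); mem=49
  op12 P1: store L1 := 27 → I/M/I on L1; bus BusRdX Flush; mem=42
  op13 P2: store L0 := 97 → I/I/M on L0; bus BusRdX; mem=50
  op14 P0: load  L1 → S/O/I on L1; bus BusRd; mem=42

invalidations = 2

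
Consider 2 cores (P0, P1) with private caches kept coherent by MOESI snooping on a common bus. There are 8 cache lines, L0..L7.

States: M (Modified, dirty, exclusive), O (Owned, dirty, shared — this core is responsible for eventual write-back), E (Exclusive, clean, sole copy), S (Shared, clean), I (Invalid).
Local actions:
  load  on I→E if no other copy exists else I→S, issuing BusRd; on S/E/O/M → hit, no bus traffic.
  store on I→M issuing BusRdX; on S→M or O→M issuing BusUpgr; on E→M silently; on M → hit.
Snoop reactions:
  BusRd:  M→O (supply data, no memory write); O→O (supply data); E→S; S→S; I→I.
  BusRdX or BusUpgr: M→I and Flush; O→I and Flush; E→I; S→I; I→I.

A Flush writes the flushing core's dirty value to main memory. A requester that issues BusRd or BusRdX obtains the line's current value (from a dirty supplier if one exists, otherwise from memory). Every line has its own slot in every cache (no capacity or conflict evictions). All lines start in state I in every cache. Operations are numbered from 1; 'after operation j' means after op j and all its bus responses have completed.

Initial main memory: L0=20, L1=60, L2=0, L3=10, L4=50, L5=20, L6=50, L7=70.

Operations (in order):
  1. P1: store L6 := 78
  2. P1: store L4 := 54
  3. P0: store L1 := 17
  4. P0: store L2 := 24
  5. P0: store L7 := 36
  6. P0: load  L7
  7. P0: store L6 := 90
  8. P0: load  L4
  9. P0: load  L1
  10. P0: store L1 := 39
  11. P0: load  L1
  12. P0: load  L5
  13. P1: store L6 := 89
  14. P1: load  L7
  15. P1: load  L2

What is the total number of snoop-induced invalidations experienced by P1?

[1] P1: store L6 := 78 | P0:I, P1:M(78) | bus: BusRdX
[2] P1: store L4 := 54 | P0:I, P1:M(54) | bus: BusRdX
[3] P0: store L1 := 17 | P0:M(17), P1:I | bus: BusRdX
[4] P0: store L2 := 24 | P0:M(24), P1:I | bus: BusRdX
[5] P0: store L7 := 36 | P0:M(36), P1:I | bus: BusRdX
[6] P0: load  L7 | P0:M(36), P1:I | bus: none
[7] P0: store L6 := 90 | P0:M(90), P1:I | bus: BusRdX,Flush
[8] P0: load  L4 | P0:S(54), P1:O(54) | bus: BusRd
[9] P0: load  L1 | P0:M(17), P1:I | bus: none
[10] P0: store L1 := 39 | P0:M(39), P1:I | bus: none
[11] P0: load  L1 | P0:M(39), P1:I | bus: none
[12] P0: load  L5 | P0:E(20), P1:I | bus: BusRd
[13] P1: store L6 := 89 | P0:I, P1:M(89) | bus: BusRdX,Flush
[14] P1: load  L7 | P0:O(36), P1:S(36) | bus: BusRd
[15] P1: load  L2 | P0:O(24), P1:S(24) | bus: BusRd

invalidations = 1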